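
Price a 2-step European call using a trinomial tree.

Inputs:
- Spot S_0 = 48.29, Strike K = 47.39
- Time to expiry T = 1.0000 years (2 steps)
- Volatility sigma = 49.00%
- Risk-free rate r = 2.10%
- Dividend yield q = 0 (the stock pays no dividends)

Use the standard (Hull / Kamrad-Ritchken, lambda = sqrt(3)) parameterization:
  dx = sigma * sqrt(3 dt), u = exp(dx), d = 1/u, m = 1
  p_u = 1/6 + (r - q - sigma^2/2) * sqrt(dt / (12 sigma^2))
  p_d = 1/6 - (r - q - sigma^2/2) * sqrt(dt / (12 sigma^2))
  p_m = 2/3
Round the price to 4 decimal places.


dt = T/N = 0.500000; dx = sigma*sqrt(3*dt) = 0.600125
u = exp(dx) = 1.822347; d = 1/u = 0.548743
p_u = 0.125404, p_m = 0.666667, p_d = 0.207929
Discount per step: exp(-r*dt) = 0.989555
Stock lattice S(k, j) with j the centered position index:
  k=0: S(0,+0) = 48.2900
  k=1: S(1,-1) = 26.4988; S(1,+0) = 48.2900; S(1,+1) = 88.0011
  k=2: S(2,-2) = 14.5410; S(2,-1) = 26.4988; S(2,+0) = 48.2900; S(2,+1) = 88.0011; S(2,+2) = 160.3685
Terminal payoffs V(N, j) = max(S_T - K, 0):
  V(2,-2) = 0.000000; V(2,-1) = 0.000000; V(2,+0) = 0.900000; V(2,+1) = 40.611115; V(2,+2) = 112.978529
Backward induction: V(k, j) = exp(-r*dt) * [p_u * V(k+1, j+1) + p_m * V(k+1, j) + p_d * V(k+1, j-1)]
  V(1,-1) = exp(-r*dt) * [p_u*0.900000 + p_m*0.000000 + p_d*0.000000] = 0.111685
  V(1,+0) = exp(-r*dt) * [p_u*40.611115 + p_m*0.900000 + p_d*0.000000] = 5.633352
  V(1,+1) = exp(-r*dt) * [p_u*112.978529 + p_m*40.611115 + p_d*0.900000] = 40.996490
  V(0,+0) = exp(-r*dt) * [p_u*40.996490 + p_m*5.633352 + p_d*0.111685] = 8.826763

Answer: Price = V(0,0) = 8.8268


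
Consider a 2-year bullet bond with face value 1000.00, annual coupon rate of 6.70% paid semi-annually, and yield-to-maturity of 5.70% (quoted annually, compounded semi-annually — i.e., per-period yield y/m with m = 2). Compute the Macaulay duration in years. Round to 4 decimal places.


Coupon per period c = face * coupon_rate / m = 33.500000
Periods per year m = 2; per-period yield y/m = 0.028500
Number of cashflows N = 4
Cashflows (t years, CF_t, discount factor 1/(1+y/m)^(m*t), PV):
  t = 0.5000: CF_t = 33.500000, DF = 0.972290, PV = 32.571706
  t = 1.0000: CF_t = 33.500000, DF = 0.945347, PV = 31.669136
  t = 1.5000: CF_t = 33.500000, DF = 0.919152, PV = 30.791576
  t = 2.0000: CF_t = 1033.500000, DF = 0.893682, PV = 923.619933
Price P = sum_t PV_t = 1018.652351
Macaulay numerator sum_t t * PV_t:
  t * PV_t at t = 0.5000: 16.285853
  t * PV_t at t = 1.0000: 31.669136
  t * PV_t at t = 1.5000: 46.187364
  t * PV_t at t = 2.0000: 1847.239865
Macaulay duration D = (sum_t t * PV_t) / P = 1941.382219 / 1018.652351 = 1.905834

Answer: Macaulay duration = 1.9058 years


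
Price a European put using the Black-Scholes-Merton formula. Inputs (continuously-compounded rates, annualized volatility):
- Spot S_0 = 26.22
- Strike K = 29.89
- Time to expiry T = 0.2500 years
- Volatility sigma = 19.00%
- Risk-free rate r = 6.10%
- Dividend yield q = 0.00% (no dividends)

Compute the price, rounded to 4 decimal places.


d1 = (ln(S/K) + (r - q + 0.5*sigma^2) * T) / (sigma * sqrt(T)) = -1.17093682
d2 = d1 - sigma * sqrt(T) = -1.26593682
exp(-rT) = 0.98486569; exp(-qT) = 1.00000000
P = K * exp(-rT) * N(-d2) - S_0 * exp(-qT) * N(-d1)
N(-d1) = 0.87918791; N(-d2) = 0.89723215
P = 29.8900 * 0.98486569 * 0.89723215 - 26.2200 * 1.00000000 * 0.87918791 = 3.3601

Answer: Price = 3.3601


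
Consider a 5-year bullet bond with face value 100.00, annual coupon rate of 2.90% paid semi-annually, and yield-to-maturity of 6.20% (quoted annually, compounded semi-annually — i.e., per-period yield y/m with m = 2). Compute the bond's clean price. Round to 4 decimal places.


Coupon per period c = face * coupon_rate / m = 1.450000
Periods per year m = 2; per-period yield y/m = 0.031000
Number of cashflows N = 10
Cashflows (t years, CF_t, discount factor 1/(1+y/m)^(m*t), PV):
  t = 0.5000: CF_t = 1.450000, DF = 0.969932, PV = 1.406402
  t = 1.0000: CF_t = 1.450000, DF = 0.940768, PV = 1.364114
  t = 1.5000: CF_t = 1.450000, DF = 0.912481, PV = 1.323098
  t = 2.0000: CF_t = 1.450000, DF = 0.885045, PV = 1.283315
  t = 2.5000: CF_t = 1.450000, DF = 0.858434, PV = 1.244729
  t = 3.0000: CF_t = 1.450000, DF = 0.832622, PV = 1.207302
  t = 3.5000: CF_t = 1.450000, DF = 0.807587, PV = 1.171001
  t = 4.0000: CF_t = 1.450000, DF = 0.783305, PV = 1.135792
  t = 4.5000: CF_t = 1.450000, DF = 0.759752, PV = 1.101641
  t = 5.0000: CF_t = 101.450000, DF = 0.736908, PV = 74.759330
Price P = sum_t PV_t = 85.996723

Answer: Price = 85.9967


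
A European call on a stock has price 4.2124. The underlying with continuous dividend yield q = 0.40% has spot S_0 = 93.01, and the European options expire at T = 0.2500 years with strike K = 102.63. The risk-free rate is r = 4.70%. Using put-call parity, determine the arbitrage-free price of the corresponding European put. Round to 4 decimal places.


Answer: Put price = 12.7265

Derivation:
Put-call parity: C - P = S_0 * exp(-qT) - K * exp(-rT).
S_0 * exp(-qT) = 93.0100 * 0.99900050 = 92.91703649
K * exp(-rT) = 102.6300 * 0.98831876 = 101.43115451
P = C - S*exp(-qT) + K*exp(-rT)
P = 4.2124 - 92.91703649 + 101.43115451 = 12.7265


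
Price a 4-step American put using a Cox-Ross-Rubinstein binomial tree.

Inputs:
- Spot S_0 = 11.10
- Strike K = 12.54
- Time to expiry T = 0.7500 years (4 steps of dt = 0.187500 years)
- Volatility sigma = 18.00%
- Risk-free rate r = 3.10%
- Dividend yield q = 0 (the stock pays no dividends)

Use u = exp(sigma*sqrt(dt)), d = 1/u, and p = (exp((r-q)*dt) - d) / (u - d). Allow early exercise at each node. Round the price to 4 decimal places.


Answer: Price = V(0,0) = 1.5334

Derivation:
dt = T/N = 0.187500
u = exp(sigma*sqrt(dt)) = 1.081060; d = 1/u = 0.925018
p = (exp((r-q)*dt) - d) / (u - d) = 0.517882
Discount per step: exp(-r*dt) = 0.994204
Stock lattice S(k, i) with i counting down-moves:
  k=0: S(0,0) = 11.1000
  k=1: S(1,0) = 11.9998; S(1,1) = 10.2677
  k=2: S(2,0) = 12.9725; S(2,1) = 11.1000; S(2,2) = 9.4978
  k=3: S(3,0) = 14.0240; S(3,1) = 11.9998; S(3,2) = 10.2677; S(3,3) = 8.7856
  k=4: S(4,0) = 15.1608; S(4,1) = 12.9725; S(4,2) = 11.1000; S(4,3) = 9.4978; S(4,4) = 8.1269
Terminal payoffs V(N, i) = max(K - S_T, 0):
  V(4,0) = 0.000000; V(4,1) = 0.000000; V(4,2) = 1.440000; V(4,3) = 3.042197; V(4,4) = 4.413129
Backward induction: V(k, i) = exp(-r*dt) * [p * V(k+1, i) + (1-p) * V(k+1, i+1)]; then take max(V_cont, immediate exercise) for American.
  V(3,0) = exp(-r*dt) * [p*0.000000 + (1-p)*0.000000] = 0.000000; exercise = 0.000000; V(3,0) = max -> 0.000000
  V(3,1) = exp(-r*dt) * [p*0.000000 + (1-p)*1.440000] = 0.690226; exercise = 0.540231; V(3,1) = max -> 0.690226
  V(3,2) = exp(-r*dt) * [p*1.440000 + (1-p)*3.042197] = 2.199625; exercise = 2.272302; V(3,2) = max -> 2.272302
  V(3,3) = exp(-r*dt) * [p*3.042197 + (1-p)*4.413129] = 3.681685; exercise = 3.754363; V(3,3) = max -> 3.754363
  V(2,0) = exp(-r*dt) * [p*0.000000 + (1-p)*0.690226] = 0.330842; exercise = 0.000000; V(2,0) = max -> 0.330842
  V(2,1) = exp(-r*dt) * [p*0.690226 + (1-p)*2.272302] = 1.444552; exercise = 1.440000; V(2,1) = max -> 1.444552
  V(2,2) = exp(-r*dt) * [p*2.272302 + (1-p)*3.754363] = 2.969519; exercise = 3.042197; V(2,2) = max -> 3.042197
  V(1,0) = exp(-r*dt) * [p*0.330842 + (1-p)*1.444552] = 0.862752; exercise = 0.540231; V(1,0) = max -> 0.862752
  V(1,1) = exp(-r*dt) * [p*1.444552 + (1-p)*3.042197] = 2.201969; exercise = 2.272302; V(1,1) = max -> 2.272302
  V(0,0) = exp(-r*dt) * [p*0.862752 + (1-p)*2.272302] = 1.533382; exercise = 1.440000; V(0,0) = max -> 1.533382


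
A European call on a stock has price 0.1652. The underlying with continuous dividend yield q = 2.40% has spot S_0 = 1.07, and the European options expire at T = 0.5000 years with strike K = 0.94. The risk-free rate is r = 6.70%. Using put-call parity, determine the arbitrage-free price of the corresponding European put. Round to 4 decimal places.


Answer: Put price = 0.0170

Derivation:
Put-call parity: C - P = S_0 * exp(-qT) - K * exp(-rT).
S_0 * exp(-qT) = 1.0700 * 0.98807171 = 1.05723673
K * exp(-rT) = 0.9400 * 0.96705491 = 0.90903162
P = C - S*exp(-qT) + K*exp(-rT)
P = 0.1652 - 1.05723673 + 0.90903162 = 0.0170


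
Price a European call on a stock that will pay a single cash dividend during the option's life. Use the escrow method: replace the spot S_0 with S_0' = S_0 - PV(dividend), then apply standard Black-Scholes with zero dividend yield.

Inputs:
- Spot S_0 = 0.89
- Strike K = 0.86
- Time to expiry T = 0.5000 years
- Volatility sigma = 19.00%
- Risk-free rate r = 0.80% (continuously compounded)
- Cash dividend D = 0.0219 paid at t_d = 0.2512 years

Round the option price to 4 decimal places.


PV(D) = D * exp(-r * t_d) = 0.0219 * 0.99799242 = 0.02185603
S_0' = S_0 - PV(D) = 0.8900 - 0.02185603 = 0.86814397
d1 = (ln(S_0'/K) + (r + sigma^2/2)*T) / (sigma*sqrt(T)) = 0.16710177
d2 = d1 - sigma*sqrt(T) = 0.03275148
exp(-rT) = 0.99600799
N(d1) = 0.56635501; N(d2) = 0.51306362
C = S_0' * N(d1) - K * exp(-rT) * N(d2) = 0.86814397 * 0.56635501 - 0.8600 * 0.99600799 * 0.51306362 = 0.0522

Answer: Price = 0.0522


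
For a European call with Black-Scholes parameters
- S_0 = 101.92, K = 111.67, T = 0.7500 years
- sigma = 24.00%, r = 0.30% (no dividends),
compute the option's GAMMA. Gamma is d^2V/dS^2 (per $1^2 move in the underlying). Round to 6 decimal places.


Answer: Gamma = 0.017865

Derivation:
d1 = -0.3248071657; d2 = -0.5326532626
phi(d1) = 0.3784435416; exp(-qT) = 1.0000000000; exp(-rT) = 0.9977525294
Gamma = exp(-qT) * phi(d1) / (S * sigma * sqrt(T)) = 1.0000000000 * 0.3784435416 / (101.9200 * 0.2400 * 0.8660254038) = 0.017865


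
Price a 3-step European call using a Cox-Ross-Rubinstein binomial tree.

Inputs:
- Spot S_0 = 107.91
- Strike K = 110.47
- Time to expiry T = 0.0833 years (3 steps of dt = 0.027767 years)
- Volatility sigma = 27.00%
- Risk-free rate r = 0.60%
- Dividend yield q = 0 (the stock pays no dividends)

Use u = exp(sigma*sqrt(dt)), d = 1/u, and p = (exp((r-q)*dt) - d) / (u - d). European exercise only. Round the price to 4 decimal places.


Answer: Price = V(0,0) = 2.4228

Derivation:
dt = T/N = 0.027767
u = exp(sigma*sqrt(dt)) = 1.046018; d = 1/u = 0.956006
p = (exp((r-q)*dt) - d) / (u - d) = 0.490605
Discount per step: exp(-r*dt) = 0.999833
Stock lattice S(k, i) with i counting down-moves:
  k=0: S(0,0) = 107.9100
  k=1: S(1,0) = 112.8759; S(1,1) = 103.1626
  k=2: S(2,0) = 118.0702; S(2,1) = 107.9100; S(2,2) = 98.6241
  k=3: S(3,0) = 123.5036; S(3,1) = 112.8759; S(3,2) = 103.1626; S(3,3) = 94.2852
Terminal payoffs V(N, i) = max(S_T - K, 0):
  V(3,0) = 13.033629; V(3,1) = 2.405850; V(3,2) = 0.000000; V(3,3) = 0.000000
Backward induction: V(k, i) = exp(-r*dt) * [p * V(k+1, i) + (1-p) * V(k+1, i+1)].
  V(2,0) = exp(-r*dt) * [p*13.033629 + (1-p)*2.405850] = 7.618624
  V(2,1) = exp(-r*dt) * [p*2.405850 + (1-p)*0.000000] = 1.180126
  V(2,2) = exp(-r*dt) * [p*0.000000 + (1-p)*0.000000] = 0.000000
  V(1,0) = exp(-r*dt) * [p*7.618624 + (1-p)*1.180126] = 4.338164
  V(1,1) = exp(-r*dt) * [p*1.180126 + (1-p)*0.000000] = 0.578879
  V(0,0) = exp(-r*dt) * [p*4.338164 + (1-p)*0.578879] = 2.422800


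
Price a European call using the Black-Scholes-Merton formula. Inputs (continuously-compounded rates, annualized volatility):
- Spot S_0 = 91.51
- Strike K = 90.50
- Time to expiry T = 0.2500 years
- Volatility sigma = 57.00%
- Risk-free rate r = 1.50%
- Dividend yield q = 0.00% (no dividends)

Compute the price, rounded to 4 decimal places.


Answer: Price = 10.9813

Derivation:
d1 = (ln(S/K) + (r - q + 0.5*sigma^2) * T) / (sigma * sqrt(T)) = 0.19459967
d2 = d1 - sigma * sqrt(T) = -0.09040033
exp(-rT) = 0.99625702; exp(-qT) = 1.00000000
C = S_0 * exp(-qT) * N(d1) - K * exp(-rT) * N(d2)
N(d1) = 0.57714682; N(d2) = 0.46398455
C = 91.5100 * 1.00000000 * 0.57714682 - 90.5000 * 0.99625702 * 0.46398455 = 10.9813


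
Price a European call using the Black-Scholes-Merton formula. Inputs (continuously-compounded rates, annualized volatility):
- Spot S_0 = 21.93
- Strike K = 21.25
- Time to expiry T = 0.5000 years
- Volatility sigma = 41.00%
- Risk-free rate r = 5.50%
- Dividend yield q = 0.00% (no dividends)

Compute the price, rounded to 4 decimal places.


d1 = (ln(S/K) + (r - q + 0.5*sigma^2) * T) / (sigma * sqrt(T)) = 0.34846107
d2 = d1 - sigma * sqrt(T) = 0.05854729
exp(-rT) = 0.97287468; exp(-qT) = 1.00000000
C = S_0 * exp(-qT) * N(d1) - K * exp(-rT) * N(d2)
N(d1) = 0.63625303; N(d2) = 0.52334365
C = 21.9300 * 1.00000000 * 0.63625303 - 21.2500 * 0.97287468 * 0.52334365 = 3.1336

Answer: Price = 3.1336


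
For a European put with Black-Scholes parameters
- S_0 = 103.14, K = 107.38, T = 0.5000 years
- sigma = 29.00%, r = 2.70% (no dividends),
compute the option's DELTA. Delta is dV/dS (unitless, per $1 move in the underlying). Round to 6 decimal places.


d1 = -0.0280972848; d2 = -0.2331582513
phi(d1) = 0.3987848375; exp(-qT) = 1.0000000000; exp(-rT) = 0.9865907163
N(-d1) = 0.5112077202
Delta = -exp(-qT) * N(-d1) = -1.0000000000 * 0.5112077202 = -0.511208

Answer: Delta = -0.511208


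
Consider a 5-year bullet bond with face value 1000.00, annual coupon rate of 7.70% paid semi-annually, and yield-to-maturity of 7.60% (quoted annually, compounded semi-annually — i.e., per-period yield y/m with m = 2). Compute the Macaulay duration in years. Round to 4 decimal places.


Coupon per period c = face * coupon_rate / m = 38.500000
Periods per year m = 2; per-period yield y/m = 0.038000
Number of cashflows N = 10
Cashflows (t years, CF_t, discount factor 1/(1+y/m)^(m*t), PV):
  t = 0.5000: CF_t = 38.500000, DF = 0.963391, PV = 37.090559
  t = 1.0000: CF_t = 38.500000, DF = 0.928122, PV = 35.732716
  t = 1.5000: CF_t = 38.500000, DF = 0.894145, PV = 34.424581
  t = 2.0000: CF_t = 38.500000, DF = 0.861411, PV = 33.164337
  t = 2.5000: CF_t = 38.500000, DF = 0.829876, PV = 31.950228
  t = 3.0000: CF_t = 38.500000, DF = 0.799495, PV = 30.780566
  t = 3.5000: CF_t = 38.500000, DF = 0.770227, PV = 29.653725
  t = 4.0000: CF_t = 38.500000, DF = 0.742030, PV = 28.568136
  t = 4.5000: CF_t = 38.500000, DF = 0.714865, PV = 27.522289
  t = 5.0000: CF_t = 1038.500000, DF = 0.688694, PV = 715.208992
Price P = sum_t PV_t = 1004.096128
Macaulay numerator sum_t t * PV_t:
  t * PV_t at t = 0.5000: 18.545279
  t * PV_t at t = 1.0000: 35.732716
  t * PV_t at t = 1.5000: 51.636872
  t * PV_t at t = 2.0000: 66.328673
  t * PV_t at t = 2.5000: 79.875570
  t * PV_t at t = 3.0000: 92.341699
  t * PV_t at t = 3.5000: 103.788037
  t * PV_t at t = 4.0000: 114.272543
  t * PV_t at t = 4.5000: 123.850300
  t * PV_t at t = 5.0000: 3576.044958
Macaulay duration D = (sum_t t * PV_t) / P = 4262.416648 / 1004.096128 = 4.245028

Answer: Macaulay duration = 4.2450 years


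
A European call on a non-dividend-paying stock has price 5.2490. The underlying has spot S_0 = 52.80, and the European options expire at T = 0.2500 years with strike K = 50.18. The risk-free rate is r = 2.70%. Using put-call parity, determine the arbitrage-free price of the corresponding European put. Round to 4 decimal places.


Answer: Put price = 2.2914

Derivation:
Put-call parity: C - P = S_0 * exp(-qT) - K * exp(-rT).
S_0 * exp(-qT) = 52.8000 * 1.00000000 = 52.80000000
K * exp(-rT) = 50.1800 * 0.99327273 = 49.84242560
P = C - S*exp(-qT) + K*exp(-rT)
P = 5.2490 - 52.80000000 + 49.84242560 = 2.2914


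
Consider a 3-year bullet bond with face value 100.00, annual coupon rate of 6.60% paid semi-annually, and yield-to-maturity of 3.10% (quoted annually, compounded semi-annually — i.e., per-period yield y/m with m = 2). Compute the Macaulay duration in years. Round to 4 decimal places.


Answer: Macaulay duration = 2.7828 years

Derivation:
Coupon per period c = face * coupon_rate / m = 3.300000
Periods per year m = 2; per-period yield y/m = 0.015500
Number of cashflows N = 6
Cashflows (t years, CF_t, discount factor 1/(1+y/m)^(m*t), PV):
  t = 0.5000: CF_t = 3.300000, DF = 0.984737, PV = 3.249631
  t = 1.0000: CF_t = 3.300000, DF = 0.969706, PV = 3.200030
  t = 1.5000: CF_t = 3.300000, DF = 0.954905, PV = 3.151187
  t = 2.0000: CF_t = 3.300000, DF = 0.940330, PV = 3.103089
  t = 2.5000: CF_t = 3.300000, DF = 0.925977, PV = 3.055725
  t = 3.0000: CF_t = 103.300000, DF = 0.911844, PV = 94.193461
Price P = sum_t PV_t = 109.953123
Macaulay numerator sum_t t * PV_t:
  t * PV_t at t = 0.5000: 1.624815
  t * PV_t at t = 1.0000: 3.200030
  t * PV_t at t = 1.5000: 4.726780
  t * PV_t at t = 2.0000: 6.206178
  t * PV_t at t = 2.5000: 7.639313
  t * PV_t at t = 3.0000: 282.580383
Macaulay duration D = (sum_t t * PV_t) / P = 305.977500 / 109.953123 = 2.782800


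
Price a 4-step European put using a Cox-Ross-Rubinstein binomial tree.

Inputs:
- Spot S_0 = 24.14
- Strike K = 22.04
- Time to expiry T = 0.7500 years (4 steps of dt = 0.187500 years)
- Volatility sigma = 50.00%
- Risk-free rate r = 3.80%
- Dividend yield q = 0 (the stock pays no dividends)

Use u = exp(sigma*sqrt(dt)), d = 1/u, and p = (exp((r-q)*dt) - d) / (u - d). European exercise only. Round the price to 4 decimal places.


dt = T/N = 0.187500
u = exp(sigma*sqrt(dt)) = 1.241731; d = 1/u = 0.805327
p = (exp((r-q)*dt) - d) / (u - d) = 0.462469
Discount per step: exp(-r*dt) = 0.992900
Stock lattice S(k, i) with i counting down-moves:
  k=0: S(0,0) = 24.1400
  k=1: S(1,0) = 29.9754; S(1,1) = 19.4406
  k=2: S(2,0) = 37.2214; S(2,1) = 24.1400; S(2,2) = 15.6561
  k=3: S(3,0) = 46.2189; S(3,1) = 29.9754; S(3,2) = 19.4406; S(3,3) = 12.6082
  k=4: S(4,0) = 57.3915; S(4,1) = 37.2214; S(4,2) = 24.1400; S(4,3) = 15.6561; S(4,4) = 10.1538
Terminal payoffs V(N, i) = max(K - S_T, 0):
  V(4,0) = 0.000000; V(4,1) = 0.000000; V(4,2) = 0.000000; V(4,3) = 6.383949; V(4,4) = 11.886233
Backward induction: V(k, i) = exp(-r*dt) * [p * V(k+1, i) + (1-p) * V(k+1, i+1)].
  V(3,0) = exp(-r*dt) * [p*0.000000 + (1-p)*0.000000] = 0.000000
  V(3,1) = exp(-r*dt) * [p*0.000000 + (1-p)*0.000000] = 0.000000
  V(3,2) = exp(-r*dt) * [p*0.000000 + (1-p)*6.383949] = 3.407209
  V(3,3) = exp(-r*dt) * [p*6.383949 + (1-p)*11.886233] = 9.275276
  V(2,0) = exp(-r*dt) * [p*0.000000 + (1-p)*0.000000] = 0.000000
  V(2,1) = exp(-r*dt) * [p*0.000000 + (1-p)*3.407209] = 1.818478
  V(2,2) = exp(-r*dt) * [p*3.407209 + (1-p)*9.275276] = 6.514893
  V(1,0) = exp(-r*dt) * [p*0.000000 + (1-p)*1.818478] = 0.970549
  V(1,1) = exp(-r*dt) * [p*1.818478 + (1-p)*6.514893] = 4.312114
  V(0,0) = exp(-r*dt) * [p*0.970549 + (1-p)*4.312114] = 2.747102

Answer: Price = V(0,0) = 2.7471


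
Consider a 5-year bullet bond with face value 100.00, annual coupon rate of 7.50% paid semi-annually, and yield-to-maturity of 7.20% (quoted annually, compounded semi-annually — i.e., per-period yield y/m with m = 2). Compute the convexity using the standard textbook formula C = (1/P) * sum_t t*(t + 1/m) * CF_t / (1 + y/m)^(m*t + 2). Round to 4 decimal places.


Coupon per period c = face * coupon_rate / m = 3.750000
Periods per year m = 2; per-period yield y/m = 0.036000
Number of cashflows N = 10
Cashflows (t years, CF_t, discount factor 1/(1+y/m)^(m*t), PV):
  t = 0.5000: CF_t = 3.750000, DF = 0.965251, PV = 3.619691
  t = 1.0000: CF_t = 3.750000, DF = 0.931709, PV = 3.493910
  t = 1.5000: CF_t = 3.750000, DF = 0.899333, PV = 3.372500
  t = 2.0000: CF_t = 3.750000, DF = 0.868082, PV = 3.255309
  t = 2.5000: CF_t = 3.750000, DF = 0.837917, PV = 3.142190
  t = 3.0000: CF_t = 3.750000, DF = 0.808801, PV = 3.033002
  t = 3.5000: CF_t = 3.750000, DF = 0.780696, PV = 2.927608
  t = 4.0000: CF_t = 3.750000, DF = 0.753567, PV = 2.825877
  t = 4.5000: CF_t = 3.750000, DF = 0.727381, PV = 2.727680
  t = 5.0000: CF_t = 103.750000, DF = 0.702106, PV = 72.843457
Price P = sum_t PV_t = 101.241227
Convexity numerator sum_t t*(t + 1/m) * CF_t / (1+y/m)^(m*t + 2):
  t = 0.5000: term = 1.686250
  t = 1.0000: term = 4.882964
  t = 1.5000: term = 9.426571
  t = 2.0000: term = 15.165011
  t = 2.5000: term = 21.957063
  t = 3.0000: term = 29.671706
  t = 3.5000: term = 38.187524
  t = 4.0000: term = 47.392129
  t = 4.5000: term = 57.181623
  t = 5.0000: term = 1866.395739
Convexity = (1/P) * sum = 2091.946581 / 101.241227 = 20.662991

Answer: Convexity = 20.6630


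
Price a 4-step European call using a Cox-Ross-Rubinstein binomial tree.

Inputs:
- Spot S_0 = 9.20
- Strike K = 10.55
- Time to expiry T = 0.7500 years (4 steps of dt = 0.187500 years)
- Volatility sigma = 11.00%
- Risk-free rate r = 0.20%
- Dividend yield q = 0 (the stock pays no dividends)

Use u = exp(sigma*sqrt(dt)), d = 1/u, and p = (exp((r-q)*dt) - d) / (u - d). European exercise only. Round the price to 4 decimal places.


dt = T/N = 0.187500
u = exp(sigma*sqrt(dt)) = 1.048784; d = 1/u = 0.953485
p = (exp((r-q)*dt) - d) / (u - d) = 0.492030
Discount per step: exp(-r*dt) = 0.999625
Stock lattice S(k, i) with i counting down-moves:
  k=0: S(0,0) = 9.2000
  k=1: S(1,0) = 9.6488; S(1,1) = 8.7721
  k=2: S(2,0) = 10.1195; S(2,1) = 9.2000; S(2,2) = 8.3640
  k=3: S(3,0) = 10.6132; S(3,1) = 9.6488; S(3,2) = 8.7721; S(3,3) = 7.9750
  k=4: S(4,0) = 11.1309; S(4,1) = 10.1195; S(4,2) = 9.2000; S(4,3) = 8.3640; S(4,4) = 7.6040
Terminal payoffs V(N, i) = max(S_T - K, 0):
  V(4,0) = 0.580945; V(4,1) = 0.000000; V(4,2) = 0.000000; V(4,3) = 0.000000; V(4,4) = 0.000000
Backward induction: V(k, i) = exp(-r*dt) * [p * V(k+1, i) + (1-p) * V(k+1, i+1)].
  V(3,0) = exp(-r*dt) * [p*0.580945 + (1-p)*0.000000] = 0.285735
  V(3,1) = exp(-r*dt) * [p*0.000000 + (1-p)*0.000000] = 0.000000
  V(3,2) = exp(-r*dt) * [p*0.000000 + (1-p)*0.000000] = 0.000000
  V(3,3) = exp(-r*dt) * [p*0.000000 + (1-p)*0.000000] = 0.000000
  V(2,0) = exp(-r*dt) * [p*0.285735 + (1-p)*0.000000] = 0.140538
  V(2,1) = exp(-r*dt) * [p*0.000000 + (1-p)*0.000000] = 0.000000
  V(2,2) = exp(-r*dt) * [p*0.000000 + (1-p)*0.000000] = 0.000000
  V(1,0) = exp(-r*dt) * [p*0.140538 + (1-p)*0.000000] = 0.069123
  V(1,1) = exp(-r*dt) * [p*0.000000 + (1-p)*0.000000] = 0.000000
  V(0,0) = exp(-r*dt) * [p*0.069123 + (1-p)*0.000000] = 0.033998

Answer: Price = V(0,0) = 0.0340


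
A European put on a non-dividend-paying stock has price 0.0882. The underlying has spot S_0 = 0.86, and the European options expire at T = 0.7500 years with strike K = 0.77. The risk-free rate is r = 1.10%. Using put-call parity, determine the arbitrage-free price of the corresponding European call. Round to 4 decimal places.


Answer: Call price = 0.1845

Derivation:
Put-call parity: C - P = S_0 * exp(-qT) - K * exp(-rT).
S_0 * exp(-qT) = 0.8600 * 1.00000000 = 0.86000000
K * exp(-rT) = 0.7700 * 0.99178394 = 0.76367363
C = P + S*exp(-qT) - K*exp(-rT)
C = 0.0882 + 0.86000000 - 0.76367363 = 0.1845


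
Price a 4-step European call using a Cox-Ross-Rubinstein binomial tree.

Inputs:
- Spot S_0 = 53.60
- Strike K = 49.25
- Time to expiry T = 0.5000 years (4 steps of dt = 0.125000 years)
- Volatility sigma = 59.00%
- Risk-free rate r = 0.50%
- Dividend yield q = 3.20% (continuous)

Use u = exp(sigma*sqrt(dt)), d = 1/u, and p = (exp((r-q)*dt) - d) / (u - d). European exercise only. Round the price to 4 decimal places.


Answer: Price = V(0,0) = 10.4660

Derivation:
dt = T/N = 0.125000
u = exp(sigma*sqrt(dt)) = 1.231948; d = 1/u = 0.811723
p = (exp((r-q)*dt) - d) / (u - d) = 0.440021
Discount per step: exp(-r*dt) = 0.999375
Stock lattice S(k, i) with i counting down-moves:
  k=0: S(0,0) = 53.6000
  k=1: S(1,0) = 66.0324; S(1,1) = 43.5083
  k=2: S(2,0) = 81.3485; S(2,1) = 53.6000; S(2,2) = 35.3167
  k=3: S(3,0) = 100.2171; S(3,1) = 66.0324; S(3,2) = 43.5083; S(3,3) = 28.6674
  k=4: S(4,0) = 123.4622; S(4,1) = 81.3485; S(4,2) = 53.6000; S(4,3) = 35.3167; S(4,4) = 23.2700
Terminal payoffs V(N, i) = max(S_T - K, 0):
  V(4,0) = 74.212204; V(4,1) = 32.098474; V(4,2) = 4.350000; V(4,3) = 0.000000; V(4,4) = 0.000000
Backward induction: V(k, i) = exp(-r*dt) * [p * V(k+1, i) + (1-p) * V(k+1, i+1)].
  V(3,0) = exp(-r*dt) * [p*74.212204 + (1-p)*32.098474] = 50.597778
  V(3,1) = exp(-r*dt) * [p*32.098474 + (1-p)*4.350000] = 16.549572
  V(3,2) = exp(-r*dt) * [p*4.350000 + (1-p)*0.000000] = 1.912897
  V(3,3) = exp(-r*dt) * [p*0.000000 + (1-p)*0.000000] = 0.000000
  V(2,0) = exp(-r*dt) * [p*50.597778 + (1-p)*16.549572] = 31.511806
  V(2,1) = exp(-r*dt) * [p*16.549572 + (1-p)*1.912897] = 8.348126
  V(2,2) = exp(-r*dt) * [p*1.912897 + (1-p)*0.000000] = 0.841189
  V(1,0) = exp(-r*dt) * [p*31.511806 + (1-p)*8.348126] = 18.529054
  V(1,1) = exp(-r*dt) * [p*8.348126 + (1-p)*0.841189] = 4.141812
  V(0,0) = exp(-r*dt) * [p*18.529054 + (1-p)*4.141812] = 10.465961


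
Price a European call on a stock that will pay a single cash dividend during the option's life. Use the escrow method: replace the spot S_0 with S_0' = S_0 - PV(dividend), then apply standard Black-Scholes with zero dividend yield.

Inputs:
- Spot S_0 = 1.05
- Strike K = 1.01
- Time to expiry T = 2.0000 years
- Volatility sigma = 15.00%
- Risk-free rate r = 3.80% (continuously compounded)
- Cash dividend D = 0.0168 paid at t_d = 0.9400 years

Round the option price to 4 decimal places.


Answer: Price = 0.1410

Derivation:
PV(D) = D * exp(-r * t_d) = 0.0168 * 0.96491043 = 0.01621050
S_0' = S_0 - PV(D) = 1.0500 - 0.01621050 = 1.03378950
d1 = (ln(S_0'/K) + (r + sigma^2/2)*T) / (sigma*sqrt(T)) = 0.57408044
d2 = d1 - sigma*sqrt(T) = 0.36194840
exp(-rT) = 0.92681621
N(d1) = 0.71704331; N(d2) = 0.64130471
C = S_0' * N(d1) - K * exp(-rT) * N(d2) = 1.03378950 * 0.71704331 - 1.0100 * 0.92681621 * 0.64130471 = 0.1410


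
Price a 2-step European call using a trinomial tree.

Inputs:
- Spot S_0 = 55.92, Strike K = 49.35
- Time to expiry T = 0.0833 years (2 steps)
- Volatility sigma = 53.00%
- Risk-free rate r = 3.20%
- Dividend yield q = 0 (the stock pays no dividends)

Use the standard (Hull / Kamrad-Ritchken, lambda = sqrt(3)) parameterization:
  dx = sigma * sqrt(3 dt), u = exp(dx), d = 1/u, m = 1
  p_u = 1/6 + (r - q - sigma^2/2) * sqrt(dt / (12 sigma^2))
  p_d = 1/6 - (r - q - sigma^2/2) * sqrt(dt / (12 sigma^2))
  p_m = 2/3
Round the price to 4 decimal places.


dt = T/N = 0.041650; dx = sigma*sqrt(3*dt) = 0.187346
u = exp(dx) = 1.206044; d = 1/u = 0.829157
p_u = 0.154612, p_m = 0.666667, p_d = 0.178722
Discount per step: exp(-r*dt) = 0.998668
Stock lattice S(k, j) with j the centered position index:
  k=0: S(0,+0) = 55.9200
  k=1: S(1,-1) = 46.3665; S(1,+0) = 55.9200; S(1,+1) = 67.4420
  k=2: S(2,-2) = 38.4451; S(2,-1) = 46.3665; S(2,+0) = 55.9200; S(2,+1) = 67.4420; S(2,+2) = 81.3380
Terminal payoffs V(N, j) = max(S_T - K, 0):
  V(2,-2) = 0.000000; V(2,-1) = 0.000000; V(2,+0) = 6.570000; V(2,+1) = 18.091996; V(2,+2) = 31.988034
Backward induction: V(k, j) = exp(-r*dt) * [p_u * V(k+1, j+1) + p_m * V(k+1, j) + p_d * V(k+1, j-1)]
  V(1,-1) = exp(-r*dt) * [p_u*6.570000 + p_m*0.000000 + p_d*0.000000] = 1.014445
  V(1,+0) = exp(-r*dt) * [p_u*18.091996 + p_m*6.570000 + p_d*0.000000] = 7.167673
  V(1,+1) = exp(-r*dt) * [p_u*31.988034 + p_m*18.091996 + p_d*6.570000] = 18.157037
  V(0,+0) = exp(-r*dt) * [p_u*18.157037 + p_m*7.167673 + p_d*1.014445] = 7.756695

Answer: Price = V(0,0) = 7.7567


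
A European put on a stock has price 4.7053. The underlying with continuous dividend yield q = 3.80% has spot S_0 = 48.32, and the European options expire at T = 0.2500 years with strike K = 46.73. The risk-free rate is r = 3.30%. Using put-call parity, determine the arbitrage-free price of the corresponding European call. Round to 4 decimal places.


Answer: Call price = 6.2224

Derivation:
Put-call parity: C - P = S_0 * exp(-qT) - K * exp(-rT).
S_0 * exp(-qT) = 48.3200 * 0.99054498 = 47.86313355
K * exp(-rT) = 46.7300 * 0.99178394 = 46.34606342
C = P + S*exp(-qT) - K*exp(-rT)
C = 4.7053 + 47.86313355 - 46.34606342 = 6.2224


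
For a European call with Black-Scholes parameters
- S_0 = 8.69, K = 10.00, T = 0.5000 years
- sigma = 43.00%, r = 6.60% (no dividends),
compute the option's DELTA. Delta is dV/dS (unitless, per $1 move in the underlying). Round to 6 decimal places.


Answer: Delta = 0.420257

Derivation:
d1 = -0.2012365177; d2 = -0.5052924337
phi(d1) = 0.3909457008; exp(-qT) = 1.0000000000; exp(-rT) = 0.9675385596
N(d1) = 0.4202568192
Delta = exp(-qT) * N(d1) = 1.0000000000 * 0.4202568192 = 0.420257


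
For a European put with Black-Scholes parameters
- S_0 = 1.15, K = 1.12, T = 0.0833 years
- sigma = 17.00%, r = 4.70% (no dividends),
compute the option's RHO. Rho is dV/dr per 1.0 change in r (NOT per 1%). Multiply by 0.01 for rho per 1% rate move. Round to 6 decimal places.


Answer: Rho = -0.025673

Derivation:
d1 = 0.6430667432; d2 = 0.5940017863
phi(d1) = 0.3244233594; exp(-qT) = 1.0000000000; exp(-rT) = 0.9960925540
N(-d2) = 0.2762554591
Rho = -K*T*exp(-rT)*N(-d2) = -1.1200 * 0.0833 * 0.9960925540 * 0.2762554591 = -0.025673


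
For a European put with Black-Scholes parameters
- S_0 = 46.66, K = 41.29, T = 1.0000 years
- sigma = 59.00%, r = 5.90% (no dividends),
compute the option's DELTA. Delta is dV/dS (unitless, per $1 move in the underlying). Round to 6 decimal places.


d1 = 0.6022320791; d2 = 0.0122320791
phi(d1) = 0.3327778024; exp(-qT) = 1.0000000000; exp(-rT) = 0.9427067692
N(-d1) = 0.2735098325
Delta = -exp(-qT) * N(-d1) = -1.0000000000 * 0.2735098325 = -0.273510

Answer: Delta = -0.273510


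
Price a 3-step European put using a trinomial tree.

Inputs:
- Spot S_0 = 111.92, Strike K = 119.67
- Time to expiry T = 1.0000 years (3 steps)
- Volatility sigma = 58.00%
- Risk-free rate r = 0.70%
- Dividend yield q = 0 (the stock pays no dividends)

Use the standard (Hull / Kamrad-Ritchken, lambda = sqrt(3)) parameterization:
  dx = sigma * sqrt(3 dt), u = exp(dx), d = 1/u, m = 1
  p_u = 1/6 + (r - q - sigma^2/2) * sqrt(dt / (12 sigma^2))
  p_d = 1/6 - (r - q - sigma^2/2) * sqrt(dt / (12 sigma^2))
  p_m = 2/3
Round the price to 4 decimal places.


Answer: Price = V(0,0) = 28.6528

Derivation:
dt = T/N = 0.333333; dx = sigma*sqrt(3*dt) = 0.580000
u = exp(dx) = 1.786038; d = 1/u = 0.559898
p_u = 0.120345, p_m = 0.666667, p_d = 0.212989
Discount per step: exp(-r*dt) = 0.997669
Stock lattice S(k, j) with j the centered position index:
  k=0: S(0,+0) = 111.9200
  k=1: S(1,-1) = 62.6638; S(1,+0) = 111.9200; S(1,+1) = 199.8934
  k=2: S(2,-2) = 35.0854; S(2,-1) = 62.6638; S(2,+0) = 111.9200; S(2,+1) = 199.8934; S(2,+2) = 357.0173
  k=3: S(3,-3) = 19.6442; S(3,-2) = 35.0854; S(3,-1) = 62.6638; S(3,+0) = 111.9200; S(3,+1) = 199.8934; S(3,+2) = 357.0173; S(3,+3) = 637.6467
Terminal payoffs V(N, j) = max(K - S_T, 0):
  V(3,-3) = 100.025757; V(3,-2) = 84.584627; V(3,-1) = 57.006175; V(3,+0) = 7.750000; V(3,+1) = 0.000000; V(3,+2) = 0.000000; V(3,+3) = 0.000000
Backward induction: V(k, j) = exp(-r*dt) * [p_u * V(k+1, j+1) + p_m * V(k+1, j) + p_d * V(k+1, j-1)]
  V(2,-2) = exp(-r*dt) * [p_u*57.006175 + p_m*84.584627 + p_d*100.025757] = 84.357422
  V(2,-1) = exp(-r*dt) * [p_u*7.750000 + p_m*57.006175 + p_d*84.584627] = 56.819608
  V(2,+0) = exp(-r*dt) * [p_u*0.000000 + p_m*7.750000 + p_d*57.006175] = 17.267988
  V(2,+1) = exp(-r*dt) * [p_u*0.000000 + p_m*0.000000 + p_d*7.750000] = 1.646814
  V(2,+2) = exp(-r*dt) * [p_u*0.000000 + p_m*0.000000 + p_d*0.000000] = 0.000000
  V(1,-1) = exp(-r*dt) * [p_u*17.267988 + p_m*56.819608 + p_d*84.357422] = 57.790012
  V(1,+0) = exp(-r*dt) * [p_u*1.646814 + p_m*17.267988 + p_d*56.819608] = 23.756604
  V(1,+1) = exp(-r*dt) * [p_u*0.000000 + p_m*1.646814 + p_d*17.267988] = 4.764628
  V(0,+0) = exp(-r*dt) * [p_u*4.764628 + p_m*23.756604 + p_d*57.790012] = 28.652808


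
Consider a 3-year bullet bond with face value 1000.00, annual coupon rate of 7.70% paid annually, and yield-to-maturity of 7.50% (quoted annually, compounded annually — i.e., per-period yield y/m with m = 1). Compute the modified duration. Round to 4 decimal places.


Answer: Modified duration = 2.5965

Derivation:
Coupon per period c = face * coupon_rate / m = 77.000000
Periods per year m = 1; per-period yield y/m = 0.075000
Number of cashflows N = 3
Cashflows (t years, CF_t, discount factor 1/(1+y/m)^(m*t), PV):
  t = 1.0000: CF_t = 77.000000, DF = 0.930233, PV = 71.627907
  t = 2.0000: CF_t = 77.000000, DF = 0.865333, PV = 66.630611
  t = 3.0000: CF_t = 1077.000000, DF = 0.804961, PV = 866.942533
Price P = sum_t PV_t = 1005.201051
First compute Macaulay numerator sum_t t * PV_t:
  t * PV_t at t = 1.0000: 71.627907
  t * PV_t at t = 2.0000: 133.261222
  t * PV_t at t = 3.0000: 2600.827600
Macaulay duration D = 2805.716729 / 1005.201051 = 2.791200
Modified duration = D / (1 + y/m) = 2.791200 / (1 + 0.075000) = 2.596465


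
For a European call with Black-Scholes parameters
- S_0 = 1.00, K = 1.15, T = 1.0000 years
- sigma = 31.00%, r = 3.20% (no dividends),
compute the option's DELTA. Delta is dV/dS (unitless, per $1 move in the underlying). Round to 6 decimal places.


Answer: Delta = 0.423629

Derivation:
d1 = -0.1926191690; d2 = -0.5026191690
phi(d1) = 0.3916096973; exp(-qT) = 1.0000000000; exp(-rT) = 0.9685065821
N(d1) = 0.4236286157
Delta = exp(-qT) * N(d1) = 1.0000000000 * 0.4236286157 = 0.423629


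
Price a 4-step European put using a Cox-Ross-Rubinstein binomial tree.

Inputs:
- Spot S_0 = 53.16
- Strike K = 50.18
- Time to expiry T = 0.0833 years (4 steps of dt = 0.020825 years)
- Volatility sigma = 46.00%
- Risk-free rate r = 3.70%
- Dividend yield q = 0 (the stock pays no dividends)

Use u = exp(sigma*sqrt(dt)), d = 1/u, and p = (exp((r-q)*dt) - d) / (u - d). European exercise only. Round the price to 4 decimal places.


Answer: Price = V(0,0) = 1.5826

Derivation:
dt = T/N = 0.020825
u = exp(sigma*sqrt(dt)) = 1.068635; d = 1/u = 0.935773
p = (exp((r-q)*dt) - d) / (u - d) = 0.489212
Discount per step: exp(-r*dt) = 0.999230
Stock lattice S(k, i) with i counting down-moves:
  k=0: S(0,0) = 53.1600
  k=1: S(1,0) = 56.8086; S(1,1) = 49.7457
  k=2: S(2,0) = 60.7077; S(2,1) = 53.1600; S(2,2) = 46.5507
  k=3: S(3,0) = 64.8743; S(3,1) = 56.8086; S(3,2) = 49.7457; S(3,3) = 43.5609
  k=4: S(4,0) = 69.3270; S(4,1) = 60.7077; S(4,2) = 53.1600; S(4,3) = 46.5507; S(4,4) = 40.7631
Terminal payoffs V(N, i) = max(K - S_T, 0):
  V(4,0) = 0.000000; V(4,1) = 0.000000; V(4,2) = 0.000000; V(4,3) = 3.629291; V(4,4) = 9.416860
Backward induction: V(k, i) = exp(-r*dt) * [p * V(k+1, i) + (1-p) * V(k+1, i+1)].
  V(3,0) = exp(-r*dt) * [p*0.000000 + (1-p)*0.000000] = 0.000000
  V(3,1) = exp(-r*dt) * [p*0.000000 + (1-p)*0.000000] = 0.000000
  V(3,2) = exp(-r*dt) * [p*0.000000 + (1-p)*3.629291] = 1.852369
  V(3,3) = exp(-r*dt) * [p*3.629291 + (1-p)*9.416860] = 6.580438
  V(2,0) = exp(-r*dt) * [p*0.000000 + (1-p)*0.000000] = 0.000000
  V(2,1) = exp(-r*dt) * [p*0.000000 + (1-p)*1.852369] = 0.945439
  V(2,2) = exp(-r*dt) * [p*1.852369 + (1-p)*6.580438] = 4.264122
  V(1,0) = exp(-r*dt) * [p*0.000000 + (1-p)*0.945439] = 0.482547
  V(1,1) = exp(-r*dt) * [p*0.945439 + (1-p)*4.264122] = 2.638548
  V(0,0) = exp(-r*dt) * [p*0.482547 + (1-p)*2.638548] = 1.582585


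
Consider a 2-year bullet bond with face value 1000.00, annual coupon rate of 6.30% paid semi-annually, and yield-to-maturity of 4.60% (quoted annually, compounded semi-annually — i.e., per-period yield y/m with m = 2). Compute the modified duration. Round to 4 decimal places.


Coupon per period c = face * coupon_rate / m = 31.500000
Periods per year m = 2; per-period yield y/m = 0.023000
Number of cashflows N = 4
Cashflows (t years, CF_t, discount factor 1/(1+y/m)^(m*t), PV):
  t = 0.5000: CF_t = 31.500000, DF = 0.977517, PV = 30.791789
  t = 1.0000: CF_t = 31.500000, DF = 0.955540, PV = 30.099500
  t = 1.5000: CF_t = 31.500000, DF = 0.934056, PV = 29.422776
  t = 2.0000: CF_t = 1031.500000, DF = 0.913056, PV = 941.817373
Price P = sum_t PV_t = 1032.131439
First compute Macaulay numerator sum_t t * PV_t:
  t * PV_t at t = 0.5000: 15.395894
  t * PV_t at t = 1.0000: 30.099500
  t * PV_t at t = 1.5000: 44.134165
  t * PV_t at t = 2.0000: 1883.634747
Macaulay duration D = 1973.264306 / 1032.131439 = 1.911834
Modified duration = D / (1 + y/m) = 1.911834 / (1 + 0.023000) = 1.868851

Answer: Modified duration = 1.8689


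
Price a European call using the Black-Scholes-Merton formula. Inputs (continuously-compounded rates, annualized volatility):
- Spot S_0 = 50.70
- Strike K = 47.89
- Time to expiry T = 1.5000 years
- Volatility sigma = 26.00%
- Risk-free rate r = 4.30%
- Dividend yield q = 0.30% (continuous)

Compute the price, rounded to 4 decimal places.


Answer: Price = 9.2180

Derivation:
d1 = (ln(S/K) + (r - q + 0.5*sigma^2) * T) / (sigma * sqrt(T)) = 0.52670058
d2 = d1 - sigma * sqrt(T) = 0.20826691
exp(-rT) = 0.93753611; exp(-qT) = 0.99551011
C = S_0 * exp(-qT) * N(d1) - K * exp(-rT) * N(d2)
N(d1) = 0.70079923; N(d2) = 0.58248972
C = 50.7000 * 0.99551011 * 0.70079923 - 47.8900 * 0.93753611 * 0.58248972 = 9.2180


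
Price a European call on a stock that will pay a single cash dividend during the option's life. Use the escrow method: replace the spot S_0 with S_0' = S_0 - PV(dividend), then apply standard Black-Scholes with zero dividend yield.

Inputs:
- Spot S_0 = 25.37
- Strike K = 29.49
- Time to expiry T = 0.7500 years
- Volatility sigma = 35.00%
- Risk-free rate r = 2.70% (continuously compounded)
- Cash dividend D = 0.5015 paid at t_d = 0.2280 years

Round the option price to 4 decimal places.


Answer: Price = 1.6102

Derivation:
PV(D) = D * exp(-r * t_d) = 0.5015 * 0.99386291 = 0.49842225
S_0' = S_0 - PV(D) = 25.3700 - 0.49842225 = 24.87157775
d1 = (ln(S_0'/K) + (r + sigma^2/2)*T) / (sigma*sqrt(T)) = -0.34356639
d2 = d1 - sigma*sqrt(T) = -0.64667528
exp(-rT) = 0.97995365
N(d1) = 0.36558620; N(d2) = 0.25892106
C = S_0' * N(d1) - K * exp(-rT) * N(d2) = 24.87157775 * 0.36558620 - 29.4900 * 0.97995365 * 0.25892106 = 1.6102


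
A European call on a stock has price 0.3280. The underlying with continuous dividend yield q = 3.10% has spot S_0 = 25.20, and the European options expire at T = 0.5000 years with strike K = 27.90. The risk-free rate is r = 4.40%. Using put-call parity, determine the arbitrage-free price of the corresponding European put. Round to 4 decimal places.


Answer: Put price = 2.8085

Derivation:
Put-call parity: C - P = S_0 * exp(-qT) - K * exp(-rT).
S_0 * exp(-qT) = 25.2000 * 0.98461951 = 24.81241157
K * exp(-rT) = 27.9000 * 0.97824024 = 27.29290256
P = C - S*exp(-qT) + K*exp(-rT)
P = 0.3280 - 24.81241157 + 27.29290256 = 2.8085


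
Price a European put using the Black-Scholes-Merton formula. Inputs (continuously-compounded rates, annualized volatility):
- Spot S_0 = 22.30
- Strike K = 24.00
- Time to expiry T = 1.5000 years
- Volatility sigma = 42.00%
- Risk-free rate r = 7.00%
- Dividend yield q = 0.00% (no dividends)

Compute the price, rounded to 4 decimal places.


Answer: Price = 4.1181

Derivation:
d1 = (ln(S/K) + (r - q + 0.5*sigma^2) * T) / (sigma * sqrt(T)) = 0.31849752
d2 = d1 - sigma * sqrt(T) = -0.19589532
exp(-rT) = 0.90032452; exp(-qT) = 1.00000000
P = K * exp(-rT) * N(-d2) - S_0 * exp(-qT) * N(-d1)
N(-d1) = 0.37505379; N(-d2) = 0.57765395
P = 24.0000 * 0.90032452 * 0.57765395 - 22.3000 * 1.00000000 * 0.37505379 = 4.1181


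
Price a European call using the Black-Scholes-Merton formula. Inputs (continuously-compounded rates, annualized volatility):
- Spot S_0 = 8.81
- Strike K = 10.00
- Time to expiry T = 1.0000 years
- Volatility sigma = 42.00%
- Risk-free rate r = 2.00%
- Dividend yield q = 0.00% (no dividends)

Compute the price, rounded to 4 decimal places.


Answer: Price = 1.1008

Derivation:
d1 = (ln(S/K) + (r - q + 0.5*sigma^2) * T) / (sigma * sqrt(T)) = -0.04404203
d2 = d1 - sigma * sqrt(T) = -0.46404203
exp(-rT) = 0.98019867; exp(-qT) = 1.00000000
C = S_0 * exp(-qT) * N(d1) - K * exp(-rT) * N(d2)
N(d1) = 0.48243545; N(d2) = 0.32130882
C = 8.8100 * 1.00000000 * 0.48243545 - 10.0000 * 0.98019867 * 0.32130882 = 1.1008


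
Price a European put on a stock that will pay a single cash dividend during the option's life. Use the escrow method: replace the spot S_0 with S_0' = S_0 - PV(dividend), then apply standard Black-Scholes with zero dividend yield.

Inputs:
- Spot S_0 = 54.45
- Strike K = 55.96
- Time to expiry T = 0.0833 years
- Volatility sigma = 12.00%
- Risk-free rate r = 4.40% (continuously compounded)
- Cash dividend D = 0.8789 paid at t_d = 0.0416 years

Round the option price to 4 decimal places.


PV(D) = D * exp(-r * t_d) = 0.8789 * 0.99817127 = 0.87729273
S_0' = S_0 - PV(D) = 54.4500 - 0.87729273 = 53.57270727
d1 = (ln(S_0'/K) + (r + sigma^2/2)*T) / (sigma*sqrt(T)) = -1.13565702
d2 = d1 - sigma*sqrt(T) = -1.17029110
exp(-rT) = 0.99634151
N(-d1) = 0.87194993; N(-d2) = 0.87905808
P = K * exp(-rT) * N(-d2) - S_0' * N(-d1) = 55.9600 * 0.99634151 * 0.87905808 - 53.57270727 * 0.87194993 = 2.2994

Answer: Price = 2.2994
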